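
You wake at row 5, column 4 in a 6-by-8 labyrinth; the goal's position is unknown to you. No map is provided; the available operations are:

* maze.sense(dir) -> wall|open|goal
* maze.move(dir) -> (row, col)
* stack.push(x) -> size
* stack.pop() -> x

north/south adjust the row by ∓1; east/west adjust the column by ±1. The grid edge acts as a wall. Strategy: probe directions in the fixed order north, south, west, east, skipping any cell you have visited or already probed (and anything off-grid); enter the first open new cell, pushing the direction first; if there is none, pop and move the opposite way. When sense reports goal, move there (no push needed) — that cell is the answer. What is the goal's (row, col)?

;; sense(dir: north) => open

;; push(x: north) => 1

;; move(dir: north) => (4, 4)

;; sense(dir: north) => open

;; push(x: north) => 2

;; move(dir: north) => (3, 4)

;; sense(dir: north) => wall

;; sense(dir: west) => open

;; push(x: west) => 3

;; move(dir: west) => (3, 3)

;; sense(dir: north) => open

;; push(x: north) => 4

;; move(dir: north) => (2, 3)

;; sense(dir: north) => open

;; push(x: north) => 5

;; move(dir: north) => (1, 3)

;; sense(dir: north) => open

;; push(x: north) => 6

;; move(dir: north) => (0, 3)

;; sense(dir: west) => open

;; push(x: west) => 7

;; move(dir: west) => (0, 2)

;; sense(dir: south) => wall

;; sense(dir: west) => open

;; push(x: west) => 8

;; move(dir: west) => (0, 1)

;; sense(dir: south) => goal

;; move(dir: south) => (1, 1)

Answer: (1, 1)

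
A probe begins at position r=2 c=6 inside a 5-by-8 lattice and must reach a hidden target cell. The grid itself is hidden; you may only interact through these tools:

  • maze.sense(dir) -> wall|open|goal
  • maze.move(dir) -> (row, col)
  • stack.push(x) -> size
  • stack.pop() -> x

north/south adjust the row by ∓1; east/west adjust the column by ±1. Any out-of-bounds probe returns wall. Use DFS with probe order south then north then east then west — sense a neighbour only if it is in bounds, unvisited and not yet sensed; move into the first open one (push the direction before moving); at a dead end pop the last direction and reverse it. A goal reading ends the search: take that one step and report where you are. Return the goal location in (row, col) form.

CALL maze.sense[dir: south]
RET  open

CALL stack.push[x: south]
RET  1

CALL maze.move[dir: south]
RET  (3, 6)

CALL maze.sense[dir: south]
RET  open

CALL stack.push[x: south]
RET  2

CALL maze.move[dir: south]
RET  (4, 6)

CALL maze.sense[dir: east]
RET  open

CALL stack.push[x: east]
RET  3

CALL maze.move[dir: east]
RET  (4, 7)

CALL maze.sense[dir: north]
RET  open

CALL stack.push[x: north]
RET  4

CALL maze.move[dir: north]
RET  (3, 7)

CALL maze.sense[dir: north]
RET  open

CALL stack.push[x: north]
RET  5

CALL maze.move[dir: north]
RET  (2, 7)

CALL maze.sense[dir: north]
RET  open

CALL stack.push[x: north]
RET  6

CALL maze.move[dir: north]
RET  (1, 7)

CALL maze.sense[dir: north]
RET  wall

CALL maze.sense[dir: west]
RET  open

CALL stack.push[x: west]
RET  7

CALL maze.move[dir: west]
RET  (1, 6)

CALL maze.sense[dir: north]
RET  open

CALL stack.push[x: north]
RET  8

CALL maze.move[dir: north]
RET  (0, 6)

CALL maze.sense[dir: west]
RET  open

CALL stack.push[x: west]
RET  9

CALL maze.move[dir: west]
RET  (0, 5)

CALL maze.sense[dir: south]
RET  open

CALL stack.push[x: south]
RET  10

CALL maze.move[dir: south]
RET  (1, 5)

CALL maze.sense[dir: south]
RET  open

CALL stack.push[x: south]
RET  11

CALL maze.move[dir: south]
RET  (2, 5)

CALL maze.sense[dir: south]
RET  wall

CALL maze.sense[dir: west]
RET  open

CALL stack.push[x: west]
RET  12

CALL maze.move[dir: west]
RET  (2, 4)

CALL maze.sense[dir: south]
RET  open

CALL stack.push[x: south]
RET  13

CALL maze.move[dir: south]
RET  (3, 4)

CALL maze.sense[dir: south]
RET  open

CALL stack.push[x: south]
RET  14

CALL maze.move[dir: south]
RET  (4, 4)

CALL maze.sense[dir: east]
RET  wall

CALL maze.sense[dir: west]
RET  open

CALL stack.push[x: west]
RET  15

CALL maze.move[dir: west]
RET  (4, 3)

CALL maze.sense[dir: north]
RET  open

CALL stack.push[x: north]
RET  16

CALL maze.move[dir: north]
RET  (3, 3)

CALL maze.sense[dir: north]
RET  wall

CALL maze.sense[dir: west]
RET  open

CALL stack.push[x: west]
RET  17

CALL maze.move[dir: west]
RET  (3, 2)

CALL maze.sense[dir: south]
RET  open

CALL stack.push[x: south]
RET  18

CALL maze.move[dir: south]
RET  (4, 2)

CALL maze.sense[dir: west]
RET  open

CALL stack.push[x: west]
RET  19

CALL maze.move[dir: west]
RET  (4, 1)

CALL maze.sense[dir: north]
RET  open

CALL stack.push[x: north]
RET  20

CALL maze.move[dir: north]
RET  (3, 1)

CALL maze.sense[dir: north]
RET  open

CALL stack.push[x: north]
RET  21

CALL maze.move[dir: north]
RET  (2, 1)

CALL maze.sense[dir: north]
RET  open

CALL stack.push[x: north]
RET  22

CALL maze.move[dir: north]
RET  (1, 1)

CALL maze.sense[dir: north]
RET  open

CALL stack.push[x: north]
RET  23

CALL maze.move[dir: north]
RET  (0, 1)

CALL maze.sense[dir: east]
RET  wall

CALL maze.sense[dir: west]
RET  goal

CALL maze.move[dir: west]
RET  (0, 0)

Answer: (0, 0)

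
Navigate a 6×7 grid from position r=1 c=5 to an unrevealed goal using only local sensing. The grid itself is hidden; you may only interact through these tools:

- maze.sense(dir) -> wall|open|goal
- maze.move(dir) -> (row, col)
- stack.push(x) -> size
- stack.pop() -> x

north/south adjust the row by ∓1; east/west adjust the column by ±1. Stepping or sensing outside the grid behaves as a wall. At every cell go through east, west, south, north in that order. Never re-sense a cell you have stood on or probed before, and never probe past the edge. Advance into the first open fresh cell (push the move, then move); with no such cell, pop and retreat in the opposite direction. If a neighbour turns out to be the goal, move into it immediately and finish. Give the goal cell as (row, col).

I invoke maze.sense passing dir='east', and see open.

Next I call stack.push passing x='east', and get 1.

I use maze.move passing dir='east', and get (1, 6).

Next I call maze.sense passing dir='south', yielding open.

Then stack.push passing x='south', → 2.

Calling maze.move passing dir='south', and get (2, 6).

Using maze.sense passing dir='west', giving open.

Calling stack.push passing x='west', and get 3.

Next I call maze.move passing dir='west', giving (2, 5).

Next I call maze.sense passing dir='west', and see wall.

I use maze.sense passing dir='south', and get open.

I invoke stack.push passing x='south', and observe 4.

I run maze.move passing dir='south', : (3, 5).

I try maze.sense passing dir='east', : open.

Invoking stack.push passing x='east', : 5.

Next I call maze.move passing dir='east', and get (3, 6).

Calling maze.sense passing dir='south', and observe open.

Now I run stack.push passing x='south', and see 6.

Now I run maze.move passing dir='south', → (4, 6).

I run maze.sense passing dir='west', giving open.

I invoke stack.push passing x='west', which returns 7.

Then maze.move passing dir='west', — result: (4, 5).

Invoking maze.sense passing dir='west', which returns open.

I invoke stack.push passing x='west', — result: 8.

I call maze.move passing dir='west', and get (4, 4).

Invoking maze.sense passing dir='west', which returns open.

Then stack.push passing x='west', giving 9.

Next I call maze.move passing dir='west', and observe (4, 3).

I try maze.sense passing dir='west', : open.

I invoke stack.push passing x='west', → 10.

I call maze.move passing dir='west', and get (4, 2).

Invoking maze.sense passing dir='west', → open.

I use stack.push passing x='west', and get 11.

I invoke maze.move passing dir='west', yielding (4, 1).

Then maze.sense passing dir='west', → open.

Invoking stack.push passing x='west', : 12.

Using maze.move passing dir='west', and observe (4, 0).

Using maze.sense passing dir='south', giving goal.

I invoke maze.move passing dir='south', which returns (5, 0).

Answer: (5, 0)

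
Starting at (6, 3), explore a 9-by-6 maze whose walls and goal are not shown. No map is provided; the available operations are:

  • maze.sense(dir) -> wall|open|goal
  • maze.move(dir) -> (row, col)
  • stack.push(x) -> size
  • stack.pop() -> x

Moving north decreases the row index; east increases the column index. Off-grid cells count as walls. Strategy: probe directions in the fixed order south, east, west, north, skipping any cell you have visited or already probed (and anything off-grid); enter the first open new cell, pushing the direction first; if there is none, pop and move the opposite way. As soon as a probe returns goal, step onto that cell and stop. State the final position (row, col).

I invoke maze.sense passing dir=south, and observe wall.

I try maze.sense passing dir=east, and see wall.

I use maze.sense passing dir=west, giving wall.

Invoking maze.sense passing dir=north, which returns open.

Now I run stack.push passing x=north, : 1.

I invoke maze.move passing dir=north, which returns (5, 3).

I try maze.sense passing dir=east, yielding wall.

I call maze.sense passing dir=west, and observe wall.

Then maze.sense passing dir=north, : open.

I run stack.push passing x=north, and see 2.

Calling maze.move passing dir=north, and observe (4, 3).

I invoke maze.sense passing dir=east, : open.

I invoke stack.push passing x=east, — result: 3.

Calling maze.move passing dir=east, → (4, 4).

I use maze.sense passing dir=east, which returns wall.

Then maze.sense passing dir=north, : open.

Next I call stack.push passing x=north, which returns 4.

Invoking maze.move passing dir=north, and get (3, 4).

I try maze.sense passing dir=east, : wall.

I run maze.sense passing dir=west, and observe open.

I invoke stack.push passing x=west, which returns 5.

Invoking maze.move passing dir=west, : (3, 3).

I invoke maze.sense passing dir=west, and get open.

Next I call stack.push passing x=west, which returns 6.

I try maze.move passing dir=west, : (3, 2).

I run maze.sense passing dir=south, and get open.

I call stack.push passing x=south, → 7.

I use maze.move passing dir=south, and observe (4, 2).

Using maze.sense passing dir=west, and observe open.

Calling stack.push passing x=west, giving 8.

Now I run maze.move passing dir=west, and get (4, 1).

I try maze.sense passing dir=south, and see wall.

Invoking maze.sense passing dir=west, and observe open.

Using stack.push passing x=west, giving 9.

Using maze.move passing dir=west, — result: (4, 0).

Using maze.sense passing dir=south, — result: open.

Now I run stack.push passing x=south, and observe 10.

I run maze.move passing dir=south, giving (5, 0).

I run maze.sense passing dir=south, — result: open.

Now I run stack.push passing x=south, yielding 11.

Next I call maze.move passing dir=south, which returns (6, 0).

I run maze.sense passing dir=south, giving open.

Now I run stack.push passing x=south, giving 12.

Now I run maze.move passing dir=south, → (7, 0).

I invoke maze.sense passing dir=south, — result: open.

Now I run stack.push passing x=south, which returns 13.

Next I call maze.move passing dir=south, giving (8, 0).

I use maze.sense passing dir=east, — result: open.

I run stack.push passing x=east, which returns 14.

I call maze.move passing dir=east, and observe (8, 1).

Then maze.sense passing dir=east, : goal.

Calling maze.move passing dir=east, yielding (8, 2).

Answer: (8, 2)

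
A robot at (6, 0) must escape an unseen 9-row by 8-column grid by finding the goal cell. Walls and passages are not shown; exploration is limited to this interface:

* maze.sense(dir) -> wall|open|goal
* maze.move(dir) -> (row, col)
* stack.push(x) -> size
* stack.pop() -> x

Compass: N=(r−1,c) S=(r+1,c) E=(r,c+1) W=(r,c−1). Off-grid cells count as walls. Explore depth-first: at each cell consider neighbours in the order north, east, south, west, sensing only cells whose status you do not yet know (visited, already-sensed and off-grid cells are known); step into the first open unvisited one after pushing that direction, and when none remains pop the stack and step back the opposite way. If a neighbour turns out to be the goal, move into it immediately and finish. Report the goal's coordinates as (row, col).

CALL sense[dir→north]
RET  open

CALL push[x→north]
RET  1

CALL move[dir→north]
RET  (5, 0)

CALL sense[dir→north]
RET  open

CALL push[x→north]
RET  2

CALL move[dir→north]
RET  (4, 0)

CALL sense[dir→north]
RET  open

CALL push[x→north]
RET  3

CALL move[dir→north]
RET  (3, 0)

CALL sense[dir→north]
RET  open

CALL push[x→north]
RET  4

CALL move[dir→north]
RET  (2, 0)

CALL sense[dir→north]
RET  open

CALL push[x→north]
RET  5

CALL move[dir→north]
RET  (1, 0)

CALL sense[dir→north]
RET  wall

CALL sense[dir→east]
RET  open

CALL push[x→east]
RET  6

CALL move[dir→east]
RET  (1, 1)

CALL sense[dir→north]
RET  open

CALL push[x→north]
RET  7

CALL move[dir→north]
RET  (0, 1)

CALL sense[dir→east]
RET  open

CALL push[x→east]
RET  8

CALL move[dir→east]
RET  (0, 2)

CALL sense[dir→east]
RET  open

CALL push[x→east]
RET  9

CALL move[dir→east]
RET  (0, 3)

CALL sense[dir→east]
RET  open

CALL push[x→east]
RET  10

CALL move[dir→east]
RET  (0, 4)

CALL sense[dir→east]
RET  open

CALL push[x→east]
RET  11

CALL move[dir→east]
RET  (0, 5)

CALL sense[dir→east]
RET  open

CALL push[x→east]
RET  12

CALL move[dir→east]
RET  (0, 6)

CALL sense[dir→east]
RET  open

CALL push[x→east]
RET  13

CALL move[dir→east]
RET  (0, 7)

CALL sense[dir→south]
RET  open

CALL push[x→south]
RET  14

CALL move[dir→south]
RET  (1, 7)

CALL sense[dir→south]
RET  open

CALL push[x→south]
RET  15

CALL move[dir→south]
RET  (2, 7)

CALL sense[dir→south]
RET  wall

CALL sense[dir→west]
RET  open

CALL push[x→west]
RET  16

CALL move[dir→west]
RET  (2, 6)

CALL sense[dir→north]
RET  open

CALL push[x→north]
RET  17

CALL move[dir→north]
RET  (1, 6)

CALL sense[dir→west]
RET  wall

CALL pop[]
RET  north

CALL move[dir→south]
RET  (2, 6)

CALL sense[dir→south]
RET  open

CALL push[x→south]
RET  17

CALL move[dir→south]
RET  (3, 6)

CALL sense[dir→south]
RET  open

CALL push[x→south]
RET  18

CALL move[dir→south]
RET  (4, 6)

CALL sense[dir→east]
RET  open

CALL push[x→east]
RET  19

CALL move[dir→east]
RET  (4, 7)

CALL sense[dir→south]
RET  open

CALL push[x→south]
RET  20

CALL move[dir→south]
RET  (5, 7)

CALL sense[dir→south]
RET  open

CALL push[x→south]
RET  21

CALL move[dir→south]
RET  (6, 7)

CALL sense[dir→south]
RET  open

CALL push[x→south]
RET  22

CALL move[dir→south]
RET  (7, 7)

CALL sense[dir→south]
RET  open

CALL push[x→south]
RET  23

CALL move[dir→south]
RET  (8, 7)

CALL sense[dir→west]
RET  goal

CALL move[dir→west]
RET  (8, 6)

Answer: (8, 6)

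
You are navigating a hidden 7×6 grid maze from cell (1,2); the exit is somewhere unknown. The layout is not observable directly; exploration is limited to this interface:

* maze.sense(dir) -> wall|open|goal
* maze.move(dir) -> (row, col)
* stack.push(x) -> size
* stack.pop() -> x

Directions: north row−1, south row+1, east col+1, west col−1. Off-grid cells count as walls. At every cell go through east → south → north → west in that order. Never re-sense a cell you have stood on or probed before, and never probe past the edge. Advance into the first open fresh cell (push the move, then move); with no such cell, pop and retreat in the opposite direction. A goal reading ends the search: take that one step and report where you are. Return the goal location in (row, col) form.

Then sense passing dir: east, and observe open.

Invoking push passing x: east, and observe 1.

Now I run move passing dir: east, and see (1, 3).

Using sense passing dir: east, yielding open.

I invoke push passing x: east, and observe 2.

I call move passing dir: east, and observe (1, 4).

Using sense passing dir: east, and get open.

I use push passing x: east, and get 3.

I use move passing dir: east, : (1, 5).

I call sense passing dir: south, yielding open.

I invoke push passing x: south, which returns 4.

Invoking move passing dir: south, : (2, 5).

Now I run sense passing dir: south, giving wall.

Using sense passing dir: west, and see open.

Using push passing x: west, and see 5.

I run move passing dir: west, which returns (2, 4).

Then sense passing dir: south, → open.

Next I call push passing x: south, : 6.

I invoke move passing dir: south, which returns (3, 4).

Using sense passing dir: south, giving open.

I try push passing x: south, and get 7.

I try move passing dir: south, : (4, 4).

Calling sense passing dir: east, and get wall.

Calling sense passing dir: south, which returns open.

Invoking push passing x: south, and observe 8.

Now I run move passing dir: south, — result: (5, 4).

I try sense passing dir: east, and get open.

Invoking push passing x: east, : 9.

Now I run move passing dir: east, which returns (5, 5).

Then sense passing dir: south, and see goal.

I invoke move passing dir: south, — result: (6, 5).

Answer: (6, 5)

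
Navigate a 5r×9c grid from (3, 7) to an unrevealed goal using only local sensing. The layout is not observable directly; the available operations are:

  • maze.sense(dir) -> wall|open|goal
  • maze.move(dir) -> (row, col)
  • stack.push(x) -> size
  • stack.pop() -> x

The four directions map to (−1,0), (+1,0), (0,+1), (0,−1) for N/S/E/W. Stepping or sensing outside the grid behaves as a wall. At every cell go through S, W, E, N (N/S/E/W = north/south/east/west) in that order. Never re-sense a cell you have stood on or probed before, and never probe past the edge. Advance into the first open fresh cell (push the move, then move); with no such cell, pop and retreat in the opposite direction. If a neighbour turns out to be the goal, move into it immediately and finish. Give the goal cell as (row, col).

>> maze.sense(dir→south)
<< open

>> stack.push(x→south)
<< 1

>> maze.move(dir→south)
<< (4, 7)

>> maze.sense(dir→west)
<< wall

>> maze.sense(dir→east)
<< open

>> stack.push(x→east)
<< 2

>> maze.move(dir→east)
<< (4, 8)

>> maze.sense(dir→north)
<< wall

>> stack.pop()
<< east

>> maze.move(dir→west)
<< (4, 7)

>> stack.pop()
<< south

>> maze.move(dir→north)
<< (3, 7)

>> maze.sense(dir→west)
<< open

>> stack.push(x→west)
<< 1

>> maze.move(dir→west)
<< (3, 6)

>> maze.sense(dir→west)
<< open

>> stack.push(x→west)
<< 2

>> maze.move(dir→west)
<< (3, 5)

>> maze.sense(dir→south)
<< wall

>> maze.sense(dir→west)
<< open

>> stack.push(x→west)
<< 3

>> maze.move(dir→west)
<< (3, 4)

>> maze.sense(dir→south)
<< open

>> stack.push(x→south)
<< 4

>> maze.move(dir→south)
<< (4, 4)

>> maze.sense(dir→west)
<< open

>> stack.push(x→west)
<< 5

>> maze.move(dir→west)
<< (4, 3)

>> maze.sense(dir→west)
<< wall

>> maze.sense(dir→north)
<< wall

>> stack.pop()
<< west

>> maze.move(dir→east)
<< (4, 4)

>> stack.pop()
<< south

>> maze.move(dir→north)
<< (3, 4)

>> maze.sense(dir→north)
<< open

>> stack.push(x→north)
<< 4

>> maze.move(dir→north)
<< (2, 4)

>> maze.sense(dir→west)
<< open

>> stack.push(x→west)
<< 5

>> maze.move(dir→west)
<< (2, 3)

>> maze.sense(dir→west)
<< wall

>> maze.sense(dir→north)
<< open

>> stack.push(x→north)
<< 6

>> maze.move(dir→north)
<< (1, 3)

>> maze.sense(dir→west)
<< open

>> stack.push(x→west)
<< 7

>> maze.move(dir→west)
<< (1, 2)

>> maze.sense(dir→west)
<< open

>> stack.push(x→west)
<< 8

>> maze.move(dir→west)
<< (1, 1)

>> maze.sense(dir→south)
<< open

>> stack.push(x→south)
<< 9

>> maze.move(dir→south)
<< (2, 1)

>> maze.sense(dir→south)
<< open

>> stack.push(x→south)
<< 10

>> maze.move(dir→south)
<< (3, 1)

>> maze.sense(dir→south)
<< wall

>> maze.sense(dir→west)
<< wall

>> maze.sense(dir→east)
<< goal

>> maze.move(dir→east)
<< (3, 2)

Answer: (3, 2)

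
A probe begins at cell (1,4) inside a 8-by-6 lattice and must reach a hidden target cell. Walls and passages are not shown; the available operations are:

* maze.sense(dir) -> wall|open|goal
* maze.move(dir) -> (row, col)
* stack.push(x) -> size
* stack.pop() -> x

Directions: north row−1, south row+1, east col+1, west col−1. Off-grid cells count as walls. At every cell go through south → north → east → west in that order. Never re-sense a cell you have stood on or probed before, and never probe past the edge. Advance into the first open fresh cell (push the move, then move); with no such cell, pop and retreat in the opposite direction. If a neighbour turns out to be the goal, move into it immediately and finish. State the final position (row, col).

-> maze.sense(south)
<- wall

-> maze.sense(north)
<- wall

-> maze.sense(east)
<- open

-> stack.push(east)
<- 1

-> maze.move(east)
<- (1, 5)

-> maze.sense(south)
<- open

-> stack.push(south)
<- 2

-> maze.move(south)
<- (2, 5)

-> maze.sense(south)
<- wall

-> stack.pop()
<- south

-> maze.move(north)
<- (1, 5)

-> maze.sense(north)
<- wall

-> stack.pop()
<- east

-> maze.move(west)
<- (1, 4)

-> maze.sense(west)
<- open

-> stack.push(west)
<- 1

-> maze.move(west)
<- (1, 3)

-> maze.sense(south)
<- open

-> stack.push(south)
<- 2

-> maze.move(south)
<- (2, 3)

-> maze.sense(south)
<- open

-> stack.push(south)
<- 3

-> maze.move(south)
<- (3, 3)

-> maze.sense(south)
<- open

-> stack.push(south)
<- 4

-> maze.move(south)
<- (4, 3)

-> maze.sense(south)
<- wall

-> maze.sense(east)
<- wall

-> maze.sense(west)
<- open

-> stack.push(west)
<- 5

-> maze.move(west)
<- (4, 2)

-> maze.sense(south)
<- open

-> stack.push(south)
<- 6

-> maze.move(south)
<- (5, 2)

-> maze.sense(south)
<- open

-> stack.push(south)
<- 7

-> maze.move(south)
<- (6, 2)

-> maze.sense(south)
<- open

-> stack.push(south)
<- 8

-> maze.move(south)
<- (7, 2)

-> maze.sense(east)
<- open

-> stack.push(east)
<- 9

-> maze.move(east)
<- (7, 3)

-> maze.sense(north)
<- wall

-> maze.sense(east)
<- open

-> stack.push(east)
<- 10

-> maze.move(east)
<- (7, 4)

-> maze.sense(north)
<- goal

-> maze.move(north)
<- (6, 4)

Answer: (6, 4)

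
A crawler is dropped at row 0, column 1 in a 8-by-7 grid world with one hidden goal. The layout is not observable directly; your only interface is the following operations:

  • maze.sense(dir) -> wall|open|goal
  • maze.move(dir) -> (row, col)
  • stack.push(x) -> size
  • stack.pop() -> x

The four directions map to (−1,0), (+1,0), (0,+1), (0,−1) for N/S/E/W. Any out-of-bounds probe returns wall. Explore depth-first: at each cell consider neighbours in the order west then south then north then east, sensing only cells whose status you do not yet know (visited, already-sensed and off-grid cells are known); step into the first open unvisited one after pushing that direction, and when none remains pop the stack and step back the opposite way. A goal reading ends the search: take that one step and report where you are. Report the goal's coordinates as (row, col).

-> maze.sense(dir: west)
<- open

-> stack.push(x: west)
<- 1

-> maze.move(dir: west)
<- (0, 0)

-> maze.sense(dir: south)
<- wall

-> stack.pop()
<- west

-> maze.move(dir: east)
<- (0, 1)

-> maze.sense(dir: south)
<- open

-> stack.push(x: south)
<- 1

-> maze.move(dir: south)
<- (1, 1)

-> maze.sense(dir: south)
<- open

-> stack.push(x: south)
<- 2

-> maze.move(dir: south)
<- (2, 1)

-> maze.sense(dir: west)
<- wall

-> maze.sense(dir: south)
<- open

-> stack.push(x: south)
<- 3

-> maze.move(dir: south)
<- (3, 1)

-> maze.sense(dir: west)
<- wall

-> maze.sense(dir: south)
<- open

-> stack.push(x: south)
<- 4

-> maze.move(dir: south)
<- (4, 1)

-> maze.sense(dir: west)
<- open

-> stack.push(x: west)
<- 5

-> maze.move(dir: west)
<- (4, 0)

-> maze.sense(dir: south)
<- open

-> stack.push(x: south)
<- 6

-> maze.move(dir: south)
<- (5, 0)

-> maze.sense(dir: south)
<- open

-> stack.push(x: south)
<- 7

-> maze.move(dir: south)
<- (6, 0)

-> maze.sense(dir: south)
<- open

-> stack.push(x: south)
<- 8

-> maze.move(dir: south)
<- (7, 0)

-> maze.sense(dir: east)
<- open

-> stack.push(x: east)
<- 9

-> maze.move(dir: east)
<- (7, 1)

-> maze.sense(dir: north)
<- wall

-> maze.sense(dir: east)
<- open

-> stack.push(x: east)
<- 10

-> maze.move(dir: east)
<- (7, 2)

-> maze.sense(dir: north)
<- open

-> stack.push(x: north)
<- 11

-> maze.move(dir: north)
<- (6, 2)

-> maze.sense(dir: north)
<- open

-> stack.push(x: north)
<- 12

-> maze.move(dir: north)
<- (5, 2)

-> maze.sense(dir: west)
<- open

-> stack.push(x: west)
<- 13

-> maze.move(dir: west)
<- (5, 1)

-> stack.pop()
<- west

-> maze.move(dir: east)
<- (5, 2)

-> maze.sense(dir: north)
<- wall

-> maze.sense(dir: east)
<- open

-> stack.push(x: east)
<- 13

-> maze.move(dir: east)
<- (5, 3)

-> maze.sense(dir: south)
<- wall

-> maze.sense(dir: north)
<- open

-> stack.push(x: north)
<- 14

-> maze.move(dir: north)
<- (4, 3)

-> maze.sense(dir: north)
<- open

-> stack.push(x: north)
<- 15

-> maze.move(dir: north)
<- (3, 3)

-> maze.sense(dir: west)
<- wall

-> maze.sense(dir: north)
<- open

-> stack.push(x: north)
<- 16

-> maze.move(dir: north)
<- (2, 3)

-> maze.sense(dir: west)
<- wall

-> maze.sense(dir: north)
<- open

-> stack.push(x: north)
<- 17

-> maze.move(dir: north)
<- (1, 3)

-> maze.sense(dir: west)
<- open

-> stack.push(x: west)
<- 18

-> maze.move(dir: west)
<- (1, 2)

-> maze.sense(dir: north)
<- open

-> stack.push(x: north)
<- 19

-> maze.move(dir: north)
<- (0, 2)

-> maze.sense(dir: east)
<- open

-> stack.push(x: east)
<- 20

-> maze.move(dir: east)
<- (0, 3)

-> maze.sense(dir: east)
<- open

-> stack.push(x: east)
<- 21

-> maze.move(dir: east)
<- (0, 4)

-> maze.sense(dir: south)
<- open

-> stack.push(x: south)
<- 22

-> maze.move(dir: south)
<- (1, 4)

-> maze.sense(dir: south)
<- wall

-> maze.sense(dir: east)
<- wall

-> stack.pop()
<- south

-> maze.move(dir: north)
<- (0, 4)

-> maze.sense(dir: east)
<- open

-> stack.push(x: east)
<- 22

-> maze.move(dir: east)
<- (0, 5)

-> maze.sense(dir: east)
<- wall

-> stack.pop()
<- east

-> maze.move(dir: west)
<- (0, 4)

-> stack.pop()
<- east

-> maze.move(dir: west)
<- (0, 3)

-> stack.pop()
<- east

-> maze.move(dir: west)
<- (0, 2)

-> stack.pop()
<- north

-> maze.move(dir: south)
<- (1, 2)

-> stack.pop()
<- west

-> maze.move(dir: east)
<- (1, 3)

-> stack.pop()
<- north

-> maze.move(dir: south)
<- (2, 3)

-> stack.pop()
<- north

-> maze.move(dir: south)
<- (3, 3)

-> maze.sense(dir: east)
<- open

-> stack.push(x: east)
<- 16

-> maze.move(dir: east)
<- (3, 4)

-> maze.sense(dir: south)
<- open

-> stack.push(x: south)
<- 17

-> maze.move(dir: south)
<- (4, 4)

-> maze.sense(dir: south)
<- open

-> stack.push(x: south)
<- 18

-> maze.move(dir: south)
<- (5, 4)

-> maze.sense(dir: south)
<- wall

-> maze.sense(dir: east)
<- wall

-> stack.pop()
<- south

-> maze.move(dir: north)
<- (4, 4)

-> maze.sense(dir: east)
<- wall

-> stack.pop()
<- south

-> maze.move(dir: north)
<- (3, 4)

-> maze.sense(dir: east)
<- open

-> stack.push(x: east)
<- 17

-> maze.move(dir: east)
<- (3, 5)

-> maze.sense(dir: north)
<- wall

-> maze.sense(dir: east)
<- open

-> stack.push(x: east)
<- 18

-> maze.move(dir: east)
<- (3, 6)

-> maze.sense(dir: south)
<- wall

-> maze.sense(dir: north)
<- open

-> stack.push(x: north)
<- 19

-> maze.move(dir: north)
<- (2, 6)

-> maze.sense(dir: north)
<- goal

-> maze.move(dir: north)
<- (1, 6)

Answer: (1, 6)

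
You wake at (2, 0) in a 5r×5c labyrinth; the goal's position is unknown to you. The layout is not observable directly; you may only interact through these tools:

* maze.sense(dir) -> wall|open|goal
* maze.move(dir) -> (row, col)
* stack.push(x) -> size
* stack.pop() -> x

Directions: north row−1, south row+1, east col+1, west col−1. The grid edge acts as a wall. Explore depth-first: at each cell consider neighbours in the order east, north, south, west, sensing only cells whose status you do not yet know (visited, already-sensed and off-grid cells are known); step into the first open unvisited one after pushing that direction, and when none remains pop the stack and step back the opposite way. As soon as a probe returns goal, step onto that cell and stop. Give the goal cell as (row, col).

Act: sense[east]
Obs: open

Act: push[east]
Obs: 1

Act: move[east]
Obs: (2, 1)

Act: sense[east]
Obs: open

Act: push[east]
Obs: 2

Act: move[east]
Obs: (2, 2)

Act: sense[east]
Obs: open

Act: push[east]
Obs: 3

Act: move[east]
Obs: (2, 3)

Act: sense[east]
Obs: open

Act: push[east]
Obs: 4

Act: move[east]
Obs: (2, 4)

Act: sense[north]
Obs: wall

Act: sense[south]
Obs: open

Act: push[south]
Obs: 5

Act: move[south]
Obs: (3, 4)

Act: sense[south]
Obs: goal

Act: move[south]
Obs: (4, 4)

Answer: (4, 4)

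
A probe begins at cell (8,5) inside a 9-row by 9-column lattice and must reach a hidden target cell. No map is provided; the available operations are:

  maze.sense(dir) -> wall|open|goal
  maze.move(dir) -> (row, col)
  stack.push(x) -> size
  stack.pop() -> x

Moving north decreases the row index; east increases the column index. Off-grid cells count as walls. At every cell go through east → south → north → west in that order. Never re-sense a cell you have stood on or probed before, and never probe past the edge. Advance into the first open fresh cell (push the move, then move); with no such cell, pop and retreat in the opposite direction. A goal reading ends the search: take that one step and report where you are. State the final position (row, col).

// sense(east) == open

// push(east) == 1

// move(east) == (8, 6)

// sense(east) == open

// push(east) == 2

// move(east) == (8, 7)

// sense(east) == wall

// sense(north) == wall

// pop() == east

// move(west) == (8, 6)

// sense(north) == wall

// pop() == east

// move(west) == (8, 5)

// sense(north) == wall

// sense(west) == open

// push(west) == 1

// move(west) == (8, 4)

// sense(north) == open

// push(north) == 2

// move(north) == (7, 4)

// sense(north) == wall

// sense(west) == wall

// pop() == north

// move(south) == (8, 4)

// sense(west) == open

// push(west) == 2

// move(west) == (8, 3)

// sense(west) == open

// push(west) == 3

// move(west) == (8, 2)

// sense(north) == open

// push(north) == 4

// move(north) == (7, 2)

// sense(north) == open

// push(north) == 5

// move(north) == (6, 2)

// sense(east) == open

// push(east) == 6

// move(east) == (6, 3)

// sense(north) == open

// push(north) == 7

// move(north) == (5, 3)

// sense(east) == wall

// sense(north) == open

// push(north) == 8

// move(north) == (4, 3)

// sense(east) == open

// push(east) == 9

// move(east) == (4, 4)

// sense(east) == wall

// sense(north) == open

// push(north) == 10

// move(north) == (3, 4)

// sense(east) == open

// push(east) == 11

// move(east) == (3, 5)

// sense(east) == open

// push(east) == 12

// move(east) == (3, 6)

// sense(east) == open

// push(east) == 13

// move(east) == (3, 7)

// sense(east) == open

// push(east) == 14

// move(east) == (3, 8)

// sense(south) == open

// push(south) == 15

// move(south) == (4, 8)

// sense(south) == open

// push(south) == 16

// move(south) == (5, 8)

// sense(south) == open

// push(south) == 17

// move(south) == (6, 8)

// sense(south) == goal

// move(south) == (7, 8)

Answer: (7, 8)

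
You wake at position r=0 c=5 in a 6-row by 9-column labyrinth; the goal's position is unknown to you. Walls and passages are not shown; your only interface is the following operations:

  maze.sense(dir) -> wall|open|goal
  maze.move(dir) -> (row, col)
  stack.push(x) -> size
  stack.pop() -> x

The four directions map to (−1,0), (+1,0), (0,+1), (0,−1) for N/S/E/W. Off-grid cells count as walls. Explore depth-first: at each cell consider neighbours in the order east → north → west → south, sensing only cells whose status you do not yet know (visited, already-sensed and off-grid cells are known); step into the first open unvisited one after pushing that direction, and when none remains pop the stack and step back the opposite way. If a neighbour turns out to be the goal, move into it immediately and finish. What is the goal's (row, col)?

$ maze.sense dir→east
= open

$ stack.push x→east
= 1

$ maze.move dir→east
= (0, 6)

$ maze.sense dir→east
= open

$ stack.push x→east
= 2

$ maze.move dir→east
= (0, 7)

$ maze.sense dir→east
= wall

$ maze.sense dir→south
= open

$ stack.push x→south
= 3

$ maze.move dir→south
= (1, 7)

$ maze.sense dir→east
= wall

$ maze.sense dir→west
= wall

$ maze.sense dir→south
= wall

$ stack.pop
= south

$ maze.move dir→north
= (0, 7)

$ stack.pop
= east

$ maze.move dir→west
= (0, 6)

$ stack.pop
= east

$ maze.move dir→west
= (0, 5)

$ maze.sense dir→west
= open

$ stack.push x→west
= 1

$ maze.move dir→west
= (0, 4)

$ maze.sense dir→west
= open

$ stack.push x→west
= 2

$ maze.move dir→west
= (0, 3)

$ maze.sense dir→west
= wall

$ maze.sense dir→south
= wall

$ stack.pop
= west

$ maze.move dir→east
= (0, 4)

$ maze.sense dir→south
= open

$ stack.push x→south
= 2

$ maze.move dir→south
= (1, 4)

$ maze.sense dir→east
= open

$ stack.push x→east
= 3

$ maze.move dir→east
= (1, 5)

$ maze.sense dir→south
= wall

$ stack.pop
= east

$ maze.move dir→west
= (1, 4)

$ maze.sense dir→south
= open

$ stack.push x→south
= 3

$ maze.move dir→south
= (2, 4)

$ maze.sense dir→west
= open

$ stack.push x→west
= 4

$ maze.move dir→west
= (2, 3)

$ maze.sense dir→west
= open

$ stack.push x→west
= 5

$ maze.move dir→west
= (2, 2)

$ maze.sense dir→north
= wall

$ maze.sense dir→west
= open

$ stack.push x→west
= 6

$ maze.move dir→west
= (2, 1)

$ maze.sense dir→north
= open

$ stack.push x→north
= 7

$ maze.move dir→north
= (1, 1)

$ maze.sense dir→north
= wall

$ maze.sense dir→west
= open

$ stack.push x→west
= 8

$ maze.move dir→west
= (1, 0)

$ maze.sense dir→north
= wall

$ maze.sense dir→south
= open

$ stack.push x→south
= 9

$ maze.move dir→south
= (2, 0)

$ maze.sense dir→south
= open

$ stack.push x→south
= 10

$ maze.move dir→south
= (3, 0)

$ maze.sense dir→east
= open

$ stack.push x→east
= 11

$ maze.move dir→east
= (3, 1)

$ maze.sense dir→east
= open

$ stack.push x→east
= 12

$ maze.move dir→east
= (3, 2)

$ maze.sense dir→east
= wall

$ maze.sense dir→south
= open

$ stack.push x→south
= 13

$ maze.move dir→south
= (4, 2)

$ maze.sense dir→east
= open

$ stack.push x→east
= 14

$ maze.move dir→east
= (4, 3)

$ maze.sense dir→east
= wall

$ maze.sense dir→south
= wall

$ stack.pop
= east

$ maze.move dir→west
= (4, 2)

$ maze.sense dir→west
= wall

$ maze.sense dir→south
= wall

$ stack.pop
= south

$ maze.move dir→north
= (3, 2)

$ stack.pop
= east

$ maze.move dir→west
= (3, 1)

$ stack.pop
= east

$ maze.move dir→west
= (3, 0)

$ maze.sense dir→south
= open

$ stack.push x→south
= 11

$ maze.move dir→south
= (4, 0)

$ maze.sense dir→south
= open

$ stack.push x→south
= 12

$ maze.move dir→south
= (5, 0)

$ maze.sense dir→east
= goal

$ maze.move dir→east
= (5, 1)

Answer: (5, 1)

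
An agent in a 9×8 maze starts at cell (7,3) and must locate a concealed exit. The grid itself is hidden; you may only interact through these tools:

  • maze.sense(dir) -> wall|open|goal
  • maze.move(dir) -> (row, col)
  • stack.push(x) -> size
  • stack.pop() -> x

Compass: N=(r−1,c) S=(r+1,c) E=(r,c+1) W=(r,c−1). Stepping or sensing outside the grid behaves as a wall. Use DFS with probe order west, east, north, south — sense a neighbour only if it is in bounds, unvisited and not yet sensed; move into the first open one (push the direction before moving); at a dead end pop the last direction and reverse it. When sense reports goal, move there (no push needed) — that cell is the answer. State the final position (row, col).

I use maze.sense with dir: west, and see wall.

I use maze.sense with dir: east, and observe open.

Now I run stack.push with x: east, : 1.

Next I call maze.move with dir: east, → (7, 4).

I run maze.sense with dir: east, and get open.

Calling stack.push with x: east, giving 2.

I call maze.move with dir: east, and observe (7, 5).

Next I call maze.sense with dir: east, giving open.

Using stack.push with x: east, and observe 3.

Next I call maze.move with dir: east, and get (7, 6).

I run maze.sense with dir: east, : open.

I invoke stack.push with x: east, → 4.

Using maze.move with dir: east, — result: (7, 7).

Calling maze.sense with dir: north, → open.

Now I run stack.push with x: north, and get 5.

Calling maze.move with dir: north, : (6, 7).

Using maze.sense with dir: west, : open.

I try stack.push with x: west, and see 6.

I invoke maze.move with dir: west, giving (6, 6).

I use maze.sense with dir: west, — result: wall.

I call maze.sense with dir: north, and see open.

Calling stack.push with x: north, and get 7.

I call maze.move with dir: north, — result: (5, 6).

Next I call maze.sense with dir: west, and observe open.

Then stack.push with x: west, and observe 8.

Next I call maze.move with dir: west, which returns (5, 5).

Then maze.sense with dir: west, yielding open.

Now I run stack.push with x: west, → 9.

I run maze.move with dir: west, → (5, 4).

I invoke maze.sense with dir: west, — result: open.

Using stack.push with x: west, and see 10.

Invoking maze.move with dir: west, : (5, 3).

I invoke maze.sense with dir: west, : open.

Next I call stack.push with x: west, and observe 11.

I run maze.move with dir: west, and get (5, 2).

I call maze.sense with dir: west, and observe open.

I run stack.push with x: west, yielding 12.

Next I call maze.move with dir: west, yielding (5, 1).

I invoke maze.sense with dir: west, which returns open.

Next I call stack.push with x: west, → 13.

I call maze.move with dir: west, → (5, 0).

Next I call maze.sense with dir: north, — result: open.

Invoking stack.push with x: north, — result: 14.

I use maze.move with dir: north, and see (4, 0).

Then maze.sense with dir: east, and observe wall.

Calling maze.sense with dir: north, and get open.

Next I call stack.push with x: north, → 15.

I use maze.move with dir: north, : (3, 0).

I call maze.sense with dir: east, and see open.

Next I call stack.push with x: east, yielding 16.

I run maze.move with dir: east, and see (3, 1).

Using maze.sense with dir: east, and see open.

Now I run stack.push with x: east, and get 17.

Using maze.move with dir: east, yielding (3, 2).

Calling maze.sense with dir: east, and observe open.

I use stack.push with x: east, yielding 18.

I call maze.move with dir: east, yielding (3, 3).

Using maze.sense with dir: east, which returns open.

I use stack.push with x: east, yielding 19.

Invoking maze.move with dir: east, yielding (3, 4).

I use maze.sense with dir: east, yielding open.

Now I run stack.push with x: east, : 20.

I try maze.move with dir: east, giving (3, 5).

I run maze.sense with dir: east, giving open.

Calling stack.push with x: east, and see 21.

Then maze.move with dir: east, → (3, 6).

Then maze.sense with dir: east, and see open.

Invoking stack.push with x: east, giving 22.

Now I run maze.move with dir: east, yielding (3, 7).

Next I call maze.sense with dir: north, giving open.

Next I call stack.push with x: north, and get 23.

Now I run maze.move with dir: north, giving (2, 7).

I run maze.sense with dir: west, which returns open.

Next I call stack.push with x: west, giving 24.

I try maze.move with dir: west, → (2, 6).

I call maze.sense with dir: west, yielding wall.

Invoking maze.sense with dir: north, and get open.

Next I call stack.push with x: north, and see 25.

Now I run maze.move with dir: north, and get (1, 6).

I run maze.sense with dir: west, yielding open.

Now I run stack.push with x: west, and get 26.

I use maze.move with dir: west, — result: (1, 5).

I call maze.sense with dir: west, — result: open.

I invoke stack.push with x: west, yielding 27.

Then maze.move with dir: west, yielding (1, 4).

Using maze.sense with dir: west, which returns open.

Next I call stack.push with x: west, : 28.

I invoke maze.move with dir: west, and see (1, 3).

Next I call maze.sense with dir: west, and observe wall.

I run maze.sense with dir: north, giving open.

Next I call stack.push with x: north, and get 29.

I use maze.move with dir: north, yielding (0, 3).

Calling maze.sense with dir: west, — result: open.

Invoking stack.push with x: west, which returns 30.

I try maze.move with dir: west, — result: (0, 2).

I use maze.sense with dir: west, : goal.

Next I call maze.move with dir: west, which returns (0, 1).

Answer: (0, 1)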